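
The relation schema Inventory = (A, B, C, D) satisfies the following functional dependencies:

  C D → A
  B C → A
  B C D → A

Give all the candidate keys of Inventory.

{B, C, D}

Attributes B, C, D never appear on any right-hand side, so every candidate key must contain {B, C, D}.
{B, C, D}⁺ = {A, B, C, D}, which is all of the schema, so {B, C, D} is the only candidate key.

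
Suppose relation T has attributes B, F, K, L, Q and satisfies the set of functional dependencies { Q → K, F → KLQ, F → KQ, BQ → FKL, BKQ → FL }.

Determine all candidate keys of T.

Attribute B never appears on the right-hand side of any dependency, so B must belong to every candidate key.
{B}⁺ = {B}, which is not all of the schema, so we must add further attributes.
{B, F}⁺: F→KLQ adds K, L, Q → {B, F, K, L, Q}. Minimal: {F}⁺ = {F, K, L, Q}; {B}⁺ = {B} — none reach the full schema.
{B, Q}⁺: Q→K adds K; BQ→FKL adds F, L → {B, F, K, L, Q}. Minimal: {Q}⁺ = {K, Q}; {B}⁺ = {B} — none reach the full schema.

BF, BQ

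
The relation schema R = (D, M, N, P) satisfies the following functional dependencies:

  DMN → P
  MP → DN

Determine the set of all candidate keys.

{M, P}, {D, M, N}

{M, P}⁺: MP→DN adds D, N → {D, M, N, P}. Minimal: {P}⁺ = {P}; {M}⁺ = {M} — none reach the full schema.
{D, M, N}⁺: DMN→P adds P → {D, M, N, P}. Minimal: {M, N}⁺ = {M, N}; {D, N}⁺ = {D, N}; {D, M}⁺ = {D, M} — none reach the full schema.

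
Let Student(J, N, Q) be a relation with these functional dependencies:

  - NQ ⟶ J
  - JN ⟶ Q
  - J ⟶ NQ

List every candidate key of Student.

(J), (N, Q)

{J}⁺: J→NQ adds N, Q → {J, N, Q}.
{N, Q}⁺: NQ→J adds J → {J, N, Q}. Minimal: {Q}⁺ = {Q}; {N}⁺ = {N} — none reach the full schema.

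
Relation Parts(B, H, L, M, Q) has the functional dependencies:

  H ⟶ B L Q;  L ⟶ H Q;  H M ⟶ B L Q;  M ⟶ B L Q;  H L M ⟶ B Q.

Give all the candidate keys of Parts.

M

Attribute M never appears on the right-hand side of any dependency, so M must belong to every candidate key.
{M}⁺ = {B, H, L, M, Q}, which is all of the schema, so {M} is the only candidate key.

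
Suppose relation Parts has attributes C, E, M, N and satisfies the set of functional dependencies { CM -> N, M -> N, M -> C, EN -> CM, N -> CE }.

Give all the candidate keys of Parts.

{M}, {N}

{M}⁺: M→N adds N; M→C adds C; N→CE adds E → {C, E, M, N}.
{N}⁺: N→CE adds C, E; EN→CM adds M → {C, E, M, N}.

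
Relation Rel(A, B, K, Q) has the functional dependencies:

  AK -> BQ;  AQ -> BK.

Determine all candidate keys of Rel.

Attribute A never appears on the right-hand side of any dependency, so A must belong to every candidate key.
{A}⁺ = {A}, which is not all of the schema, so we must add further attributes.
{A, K}⁺: AK→BQ adds B, Q → {A, B, K, Q}.
{A, Q}⁺: AQ→BK adds B, K → {A, B, K, Q}.
Any other superkey contains one of these as a subset, so there are no further candidate keys.

{A, K}; {A, Q}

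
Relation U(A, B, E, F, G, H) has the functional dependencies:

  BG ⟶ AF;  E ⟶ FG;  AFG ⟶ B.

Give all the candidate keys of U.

{A, E, H}⁺: E→FG adds F, G; AFG→B adds B → {A, B, E, F, G, H}. Minimal: {E, H}⁺ = {E, F, G, H}; {A, H}⁺ = {A, H}; {A, E}⁺ = {A, B, E, F, G} — none reach the full schema.
{B, E, H}⁺: E→FG adds F, G; BG→AF adds A → {A, B, E, F, G, H}. Minimal: {E, H}⁺ = {E, F, G, H}; {B, H}⁺ = {B, H}; {B, E}⁺ = {A, B, E, F, G} — none reach the full schema.

(A, E, H), (B, E, H)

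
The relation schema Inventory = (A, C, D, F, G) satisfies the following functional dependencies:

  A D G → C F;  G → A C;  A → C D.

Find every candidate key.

Attribute G never appears on the right-hand side of any dependency, so G must belong to every candidate key.
{G}⁺ = {A, C, D, F, G}, which is all of the schema, so {G} is the only candidate key.

{G}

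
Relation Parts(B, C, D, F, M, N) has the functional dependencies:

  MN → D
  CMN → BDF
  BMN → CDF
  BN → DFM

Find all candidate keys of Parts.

Attribute N never appears on the right-hand side of any dependency, so N must belong to every candidate key.
{N}⁺ = {N}, which is not all of the schema, so we must add further attributes.
{B, N}⁺: BN→DFM adds D, F, M; BMN→CDF adds C → {B, C, D, F, M, N}. Minimal: {N}⁺ = {N}; {B}⁺ = {B} — none reach the full schema.
{C, M, N}⁺: MN→D adds D; CMN→BDF adds B, F → {B, C, D, F, M, N}. Minimal: {M, N}⁺ = {D, M, N}; {C, N}⁺ = {C, N}; {C, M}⁺ = {C, M} — none reach the full schema.
Any other superkey contains one of these as a subset, so there are no further candidate keys.

BN, CMN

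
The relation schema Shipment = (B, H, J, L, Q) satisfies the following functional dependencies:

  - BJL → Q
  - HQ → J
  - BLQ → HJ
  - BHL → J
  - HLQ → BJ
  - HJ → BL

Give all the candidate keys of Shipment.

(H, J); (H, Q); (B, H, L); (B, J, L); (B, L, Q)

{H, J}⁺: HJ→BL adds B, L; BJL→Q adds Q → {B, H, J, L, Q}. Minimal: {J}⁺ = {J}; {H}⁺ = {H} — none reach the full schema.
{H, Q}⁺: HQ→J adds J; HJ→BL adds B, L → {B, H, J, L, Q}. Minimal: {Q}⁺ = {Q}; {H}⁺ = {H} — none reach the full schema.
{B, H, L}⁺: BHL→J adds J; BJL→Q adds Q → {B, H, J, L, Q}. Minimal: {H, L}⁺ = {H, L}; {B, L}⁺ = {B, L}; {B, H}⁺ = {B, H} — none reach the full schema.
{B, J, L}⁺: BJL→Q adds Q; BLQ→HJ adds H → {B, H, J, L, Q}. Minimal: {J, L}⁺ = {J, L}; {B, L}⁺ = {B, L}; {B, J}⁺ = {B, J} — none reach the full schema.
{B, L, Q}⁺: BLQ→HJ adds H, J → {B, H, J, L, Q}. Minimal: {L, Q}⁺ = {L, Q}; {B, Q}⁺ = {B, Q}; {B, L}⁺ = {B, L} — none reach the full schema.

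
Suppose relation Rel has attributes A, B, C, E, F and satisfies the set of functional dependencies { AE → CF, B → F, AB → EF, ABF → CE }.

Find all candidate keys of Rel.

AB

Attributes A, B never appear on any right-hand side, so every candidate key must contain {A, B}.
{A, B}⁺ = {A, B, C, E, F}, which is all of the schema, so {A, B} is the only candidate key.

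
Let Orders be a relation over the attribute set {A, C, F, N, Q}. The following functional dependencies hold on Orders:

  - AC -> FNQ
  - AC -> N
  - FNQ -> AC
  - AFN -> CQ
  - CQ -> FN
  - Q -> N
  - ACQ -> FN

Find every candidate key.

{A, C}, {C, Q}, {F, Q}, {A, F, N}

{A, C}⁺: AC→FNQ adds F, N, Q → {A, C, F, N, Q}. Minimal: {C}⁺ = {C}; {A}⁺ = {A} — none reach the full schema.
{C, Q}⁺: CQ→FN adds F, N; FNQ→AC adds A → {A, C, F, N, Q}. Minimal: {Q}⁺ = {N, Q}; {C}⁺ = {C} — none reach the full schema.
{F, Q}⁺: Q→N adds N; FNQ→AC adds A, C → {A, C, F, N, Q}. Minimal: {Q}⁺ = {N, Q}; {F}⁺ = {F} — none reach the full schema.
{A, F, N}⁺: AFN→CQ adds C, Q → {A, C, F, N, Q}. Minimal: {F, N}⁺ = {F, N}; {A, N}⁺ = {A, N}; {A, F}⁺ = {A, F} — none reach the full schema.
Any other superkey contains one of these as a subset, so there are no further candidate keys.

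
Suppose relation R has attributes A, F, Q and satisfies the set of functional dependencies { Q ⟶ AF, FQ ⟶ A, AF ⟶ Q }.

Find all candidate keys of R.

{Q}⁺: Q→AF adds A, F → {A, F, Q}.
{A, F}⁺: AF→Q adds Q → {A, F, Q}. Minimal: {F}⁺ = {F}; {A}⁺ = {A} — none reach the full schema.
Any other superkey contains one of these as a subset, so there are no further candidate keys.

Q, AF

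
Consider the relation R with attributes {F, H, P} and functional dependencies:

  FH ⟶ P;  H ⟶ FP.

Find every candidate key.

{H}

Attribute H never appears on the right-hand side of any dependency, so H must belong to every candidate key.
{H}⁺ = {F, H, P}, which is all of the schema, so {H} is the only candidate key.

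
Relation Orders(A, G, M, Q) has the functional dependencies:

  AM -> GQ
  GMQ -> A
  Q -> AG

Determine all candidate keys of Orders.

Attribute M never appears on the right-hand side of any dependency, so M must belong to every candidate key.
{M}⁺ = {M}, which is not all of the schema, so we must add further attributes.
{A, M}⁺: AM→GQ adds G, Q → {A, G, M, Q}. Minimal: {M}⁺ = {M}; {A}⁺ = {A} — none reach the full schema.
{M, Q}⁺: Q→AG adds A, G → {A, G, M, Q}. Minimal: {Q}⁺ = {A, G, Q}; {M}⁺ = {M} — none reach the full schema.
Any other superkey contains one of these as a subset, so there are no further candidate keys.

AM; MQ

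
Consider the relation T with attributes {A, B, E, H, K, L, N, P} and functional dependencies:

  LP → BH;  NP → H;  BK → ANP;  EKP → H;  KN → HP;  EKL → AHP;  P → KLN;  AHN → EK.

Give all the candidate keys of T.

{P}⁺: P→KLN adds K, L, N; LP→BH adds B, H; BK→ANP adds A; AHN→EK adds E → {A, B, E, H, K, L, N, P}.
{B, K}⁺: BK→ANP adds A, N, P; KN→HP adds H; P→KLN adds L; AHN→EK adds E → {A, B, E, H, K, L, N, P}. Minimal: {K}⁺ = {K}; {B}⁺ = {B} — none reach the full schema.
{K, N}⁺: KN→HP adds H, P; P→KLN adds L; LP→BH adds B; BK→ANP adds A; AHN→EK adds E → {A, B, E, H, K, L, N, P}. Minimal: {N}⁺ = {N}; {K}⁺ = {K} — none reach the full schema.
{A, H, N}⁺: AHN→EK adds E, K; KN→HP adds P; P→KLN adds L; LP→BH adds B → {A, B, E, H, K, L, N, P}. Minimal: {H, N}⁺ = {H, N}; {A, N}⁺ = {A, N}; {A, H}⁺ = {A, H} — none reach the full schema.
{E, K, L}⁺: EKL→AHP adds A, H, P; P→KLN adds N; LP→BH adds B → {A, B, E, H, K, L, N, P}. Minimal: {K, L}⁺ = {K, L}; {E, L}⁺ = {E, L}; {E, K}⁺ = {E, K} — none reach the full schema.

P, BK, KN, AHN, EKL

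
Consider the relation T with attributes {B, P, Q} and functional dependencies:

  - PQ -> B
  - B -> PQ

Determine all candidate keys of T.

{B}⁺: B→PQ adds P, Q → {B, P, Q}.
{P, Q}⁺: PQ→B adds B → {B, P, Q}.

B, PQ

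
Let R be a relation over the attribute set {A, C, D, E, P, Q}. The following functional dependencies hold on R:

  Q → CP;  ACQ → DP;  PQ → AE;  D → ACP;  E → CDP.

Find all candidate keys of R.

Q

Attribute Q never appears on the right-hand side of any dependency, so Q must belong to every candidate key.
{Q}⁺ = {A, C, D, E, P, Q}, which is all of the schema, so {Q} is the only candidate key.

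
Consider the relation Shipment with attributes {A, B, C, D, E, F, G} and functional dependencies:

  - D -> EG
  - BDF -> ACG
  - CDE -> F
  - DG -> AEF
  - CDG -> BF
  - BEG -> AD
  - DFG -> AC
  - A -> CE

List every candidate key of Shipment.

{D}⁺: D→EG adds E, G; DG→AEF adds A, F; DFG→AC adds C; CDG→BF adds B → {A, B, C, D, E, F, G}.
{A, B, G}⁺: A→CE adds C, E; BEG→AD adds D; CDE→F adds F → {A, B, C, D, E, F, G}.
{B, E, G}⁺: BEG→AD adds A, D; A→CE adds C; CDE→F adds F → {A, B, C, D, E, F, G}.

D; ABG; BEG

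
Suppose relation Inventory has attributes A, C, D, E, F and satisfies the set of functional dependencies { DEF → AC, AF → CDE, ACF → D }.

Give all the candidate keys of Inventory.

(A, F); (D, E, F)

Attribute F never appears on the right-hand side of any dependency, so F must belong to every candidate key.
{F}⁺ = {F}, which is not all of the schema, so we must add further attributes.
{A, F}⁺: AF→CDE adds C, D, E → {A, C, D, E, F}. Minimal: {F}⁺ = {F}; {A}⁺ = {A} — none reach the full schema.
{D, E, F}⁺: DEF→AC adds A, C → {A, C, D, E, F}. Minimal: {E, F}⁺ = {E, F}; {D, F}⁺ = {D, F}; {D, E}⁺ = {D, E} — none reach the full schema.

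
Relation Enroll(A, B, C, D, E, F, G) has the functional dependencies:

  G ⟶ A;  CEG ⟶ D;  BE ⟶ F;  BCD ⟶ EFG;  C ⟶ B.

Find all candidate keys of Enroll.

Attribute C never appears on the right-hand side of any dependency, so C must belong to every candidate key.
{C}⁺ = {B, C}, which is not all of the schema, so we must add further attributes.
{C, D}⁺: C→B adds B; BCD→EFG adds E, F, G; G→A adds A → {A, B, C, D, E, F, G}. Minimal: {D}⁺ = {D}; {C}⁺ = {B, C} — none reach the full schema.
{C, E, G}⁺: G→A adds A; CEG→D adds D; C→B adds B; BE→F adds F → {A, B, C, D, E, F, G}. Minimal: {E, G}⁺ = {A, E, G}; {C, G}⁺ = {A, B, C, G}; {C, E}⁺ = {B, C, E, F} — none reach the full schema.

{C, D}, {C, E, G}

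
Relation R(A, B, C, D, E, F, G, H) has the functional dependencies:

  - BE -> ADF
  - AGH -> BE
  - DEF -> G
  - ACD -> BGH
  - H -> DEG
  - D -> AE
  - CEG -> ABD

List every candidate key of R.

CD, CH, BCE, CEG

Attribute C never appears on the right-hand side of any dependency, so C must belong to every candidate key.
{C}⁺ = {C}, which is not all of the schema, so we must add further attributes.
{C, D}⁺: D→AE adds A, E; ACD→BGH adds B, G, H; BE→ADF adds F → {A, B, C, D, E, F, G, H}.
{C, H}⁺: H→DEG adds D, E, G; D→AE adds A; CEG→ABD adds B; BE→ADF adds F → {A, B, C, D, E, F, G, H}.
{B, C, E}⁺: BE→ADF adds A, D, F; DEF→G adds G; ACD→BGH adds H → {A, B, C, D, E, F, G, H}.
{C, E, G}⁺: CEG→ABD adds A, B, D; BE→ADF adds F; ACD→BGH adds H → {A, B, C, D, E, F, G, H}.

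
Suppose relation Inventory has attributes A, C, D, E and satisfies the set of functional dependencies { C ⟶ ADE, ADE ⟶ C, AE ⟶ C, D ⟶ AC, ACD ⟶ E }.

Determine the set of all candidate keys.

{C}⁺: C→ADE adds A, D, E → {A, C, D, E}.
{D}⁺: D→AC adds A, C; ACD→E adds E → {A, C, D, E}.
{A, E}⁺: AE→C adds C; C→ADE adds D → {A, C, D, E}. Minimal: {E}⁺ = {E}; {A}⁺ = {A} — none reach the full schema.

C, D, AE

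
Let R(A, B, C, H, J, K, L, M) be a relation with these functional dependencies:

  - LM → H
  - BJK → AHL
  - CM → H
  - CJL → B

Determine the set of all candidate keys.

{B, C, J, K, M}, {C, J, K, L, M}

Attributes C, J, K, M never appear on any right-hand side, so every candidate key must contain {C, J, K, M}.
{C, J, K, M}⁺ = {C, H, J, K, M}, which is not all of the schema, so we must add further attributes.
{B, C, J, K, M}⁺: BJK→AHL adds A, H, L → {A, B, C, H, J, K, L, M}. Minimal: {C, J, K, M}⁺ = {C, H, J, K, M}; {B, J, K, M}⁺ = {A, B, H, J, K, L, M}; {B, C, K, M}⁺ = {B, C, H, K, M}; … — none reach the full schema.
{C, J, K, L, M}⁺: LM→H adds H; CJL→B adds B; BJK→AHL adds A → {A, B, C, H, J, K, L, M}. Minimal: {J, K, L, M}⁺ = {H, J, K, L, M}; {C, K, L, M}⁺ = {C, H, K, L, M}; {C, J, L, M}⁺ = {B, C, H, J, L, M}; … — none reach the full schema.
Any other superkey contains one of these as a subset, so there are no further candidate keys.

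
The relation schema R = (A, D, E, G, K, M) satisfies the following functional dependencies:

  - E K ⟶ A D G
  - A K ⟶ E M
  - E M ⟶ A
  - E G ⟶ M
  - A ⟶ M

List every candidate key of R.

AK, EK

{A, K}⁺: AK→EM adds E, M; EK→ADG adds D, G → {A, D, E, G, K, M}. Minimal: {K}⁺ = {K}; {A}⁺ = {A, M} — none reach the full schema.
{E, K}⁺: EK→ADG adds A, D, G; AK→EM adds M → {A, D, E, G, K, M}. Minimal: {K}⁺ = {K}; {E}⁺ = {E} — none reach the full schema.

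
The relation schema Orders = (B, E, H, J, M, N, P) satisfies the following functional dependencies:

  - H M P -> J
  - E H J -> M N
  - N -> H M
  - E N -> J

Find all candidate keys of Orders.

Attributes B, E, P never appear on any right-hand side, so every candidate key must contain {B, E, P}.
{B, E, P}⁺ = {B, E, P}, which is not all of the schema, so we must add further attributes.
{B, E, N, P}⁺: N→HM adds H, M; EN→J adds J → {B, E, H, J, M, N, P}. Minimal: {E, N, P}⁺ = {E, H, J, M, N, P}; {B, N, P}⁺ = {B, H, J, M, N, P}; {B, E, P}⁺ = {B, E, P}; … — none reach the full schema.
{B, E, H, J, P}⁺: EHJ→MN adds M, N → {B, E, H, J, M, N, P}. Minimal: {E, H, J, P}⁺ = {E, H, J, M, N, P}; {B, H, J, P}⁺ = {B, H, J, P}; {B, E, J, P}⁺ = {B, E, J, P}; … — none reach the full schema.
{B, E, H, M, P}⁺: HMP→J adds J; EHJ→MN adds N → {B, E, H, J, M, N, P}. Minimal: {E, H, M, P}⁺ = {E, H, J, M, N, P}; {B, H, M, P}⁺ = {B, H, J, M, P}; {B, E, M, P}⁺ = {B, E, M, P}; … — none reach the full schema.

{B, E, N, P}; {B, E, H, J, P}; {B, E, H, M, P}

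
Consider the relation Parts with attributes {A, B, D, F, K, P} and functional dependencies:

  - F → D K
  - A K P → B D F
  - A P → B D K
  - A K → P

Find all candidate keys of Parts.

(A, F), (A, K), (A, P)

Attribute A never appears on the right-hand side of any dependency, so A must belong to every candidate key.
{A}⁺ = {A}, which is not all of the schema, so we must add further attributes.
{A, F}⁺: F→DK adds D, K; AK→P adds P; AKP→BDF adds B → {A, B, D, F, K, P}.
{A, K}⁺: AK→P adds P; AKP→BDF adds B, D, F → {A, B, D, F, K, P}.
{A, P}⁺: AP→BDK adds B, D, K; AKP→BDF adds F → {A, B, D, F, K, P}.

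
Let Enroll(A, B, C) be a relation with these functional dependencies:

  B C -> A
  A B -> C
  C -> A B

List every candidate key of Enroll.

{C}⁺: C→AB adds A, B → {A, B, C}.
{A, B}⁺: AB→C adds C → {A, B, C}. Minimal: {B}⁺ = {B}; {A}⁺ = {A} — none reach the full schema.
Any other superkey contains one of these as a subset, so there are no further candidate keys.

{C}, {A, B}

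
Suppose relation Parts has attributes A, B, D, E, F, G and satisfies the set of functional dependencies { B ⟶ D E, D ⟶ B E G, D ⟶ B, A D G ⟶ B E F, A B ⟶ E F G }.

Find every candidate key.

AB, AD

Attribute A never appears on the right-hand side of any dependency, so A must belong to every candidate key.
{A}⁺ = {A}, which is not all of the schema, so we must add further attributes.
{A, B}⁺: B→DE adds D, E; D→BEG adds G; ADG→BEF adds F → {A, B, D, E, F, G}. Minimal: {B}⁺ = {B, D, E, G}; {A}⁺ = {A} — none reach the full schema.
{A, D}⁺: D→BEG adds B, E, G; ADG→BEF adds F → {A, B, D, E, F, G}. Minimal: {D}⁺ = {B, D, E, G}; {A}⁺ = {A} — none reach the full schema.
Any other superkey contains one of these as a subset, so there are no further candidate keys.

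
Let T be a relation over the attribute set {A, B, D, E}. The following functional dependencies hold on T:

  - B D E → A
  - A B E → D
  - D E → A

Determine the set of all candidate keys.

{A, B, E}, {B, D, E}

Attributes B, E never appear on any right-hand side, so every candidate key must contain {B, E}.
{B, E}⁺ = {B, E}, which is not all of the schema, so we must add further attributes.
{A, B, E}⁺: ABE→D adds D → {A, B, D, E}. Minimal: {B, E}⁺ = {B, E}; {A, E}⁺ = {A, E}; {A, B}⁺ = {A, B} — none reach the full schema.
{B, D, E}⁺: BDE→A adds A → {A, B, D, E}. Minimal: {D, E}⁺ = {A, D, E}; {B, E}⁺ = {B, E}; {B, D}⁺ = {B, D} — none reach the full schema.
Any other superkey contains one of these as a subset, so there are no further candidate keys.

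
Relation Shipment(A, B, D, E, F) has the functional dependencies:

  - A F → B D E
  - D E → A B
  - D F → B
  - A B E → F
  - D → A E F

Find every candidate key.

{D}⁺: D→AEF adds A, E, F; AF→BDE adds B → {A, B, D, E, F}.
{A, F}⁺: AF→BDE adds B, D, E → {A, B, D, E, F}.
{A, B, E}⁺: ABE→F adds F; AF→BDE adds D → {A, B, D, E, F}.
Any other superkey contains one of these as a subset, so there are no further candidate keys.

(D), (A, F), (A, B, E)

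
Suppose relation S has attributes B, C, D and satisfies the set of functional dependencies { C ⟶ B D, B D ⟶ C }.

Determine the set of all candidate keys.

{C}⁺: C→BD adds B, D → {B, C, D}.
{B, D}⁺: BD→C adds C → {B, C, D}.
Any other superkey contains one of these as a subset, so there are no further candidate keys.

(C), (B, D)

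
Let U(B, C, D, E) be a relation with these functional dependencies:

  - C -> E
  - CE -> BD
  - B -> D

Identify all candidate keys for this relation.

Attribute C never appears on the right-hand side of any dependency, so C must belong to every candidate key.
{C}⁺ = {B, C, D, E}, which is all of the schema, so {C} is the only candidate key.

(C)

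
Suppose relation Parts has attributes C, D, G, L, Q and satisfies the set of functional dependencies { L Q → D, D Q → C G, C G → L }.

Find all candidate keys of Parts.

{D, Q}, {L, Q}, {C, G, Q}

Attribute Q never appears on the right-hand side of any dependency, so Q must belong to every candidate key.
{Q}⁺ = {Q}, which is not all of the schema, so we must add further attributes.
{D, Q}⁺: DQ→CG adds C, G; CG→L adds L → {C, D, G, L, Q}.
{L, Q}⁺: LQ→D adds D; DQ→CG adds C, G → {C, D, G, L, Q}.
{C, G, Q}⁺: CG→L adds L; LQ→D adds D → {C, D, G, L, Q}.
Any other superkey contains one of these as a subset, so there are no further candidate keys.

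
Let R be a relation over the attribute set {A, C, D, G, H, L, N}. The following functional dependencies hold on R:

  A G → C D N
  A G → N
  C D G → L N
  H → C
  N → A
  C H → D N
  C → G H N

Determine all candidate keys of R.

{C}⁺: C→GHN adds G, H, N; N→A adds A; CH→DN adds D; CDG→LN adds L → {A, C, D, G, H, L, N}.
{H}⁺: H→C adds C; CH→DN adds D, N; C→GHN adds G; CDG→LN adds L; N→A adds A → {A, C, D, G, H, L, N}.
{A, G}⁺: AG→CDN adds C, D, N; CDG→LN adds L; C→GHN adds H → {A, C, D, G, H, L, N}. Minimal: {G}⁺ = {G}; {A}⁺ = {A} — none reach the full schema.
{G, N}⁺: N→A adds A; AG→CDN adds C, D; CDG→LN adds L; C→GHN adds H → {A, C, D, G, H, L, N}. Minimal: {N}⁺ = {A, N}; {G}⁺ = {G} — none reach the full schema.
Any other superkey contains one of these as a subset, so there are no further candidate keys.

{C}; {H}; {A, G}; {G, N}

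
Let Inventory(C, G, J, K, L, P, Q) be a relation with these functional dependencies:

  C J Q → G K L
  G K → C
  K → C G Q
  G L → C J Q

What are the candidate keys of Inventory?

GLP; JKP; KLP; CJPQ

Attribute P never appears on the right-hand side of any dependency, so P must belong to every candidate key.
{P}⁺ = {P}, which is not all of the schema, so we must add further attributes.
{G, L, P}⁺: GL→CJQ adds C, J, Q; CJQ→GKL adds K → {C, G, J, K, L, P, Q}. Minimal: {L, P}⁺ = {L, P}; {G, P}⁺ = {G, P}; {G, L}⁺ = {C, G, J, K, L, Q} — none reach the full schema.
{J, K, P}⁺: K→CGQ adds C, G, Q; CJQ→GKL adds L → {C, G, J, K, L, P, Q}. Minimal: {K, P}⁺ = {C, G, K, P, Q}; {J, P}⁺ = {J, P}; {J, K}⁺ = {C, G, J, K, L, Q} — none reach the full schema.
{K, L, P}⁺: K→CGQ adds C, G, Q; GL→CJQ adds J → {C, G, J, K, L, P, Q}. Minimal: {L, P}⁺ = {L, P}; {K, P}⁺ = {C, G, K, P, Q}; {K, L}⁺ = {C, G, J, K, L, Q} — none reach the full schema.
{C, J, P, Q}⁺: CJQ→GKL adds G, K, L → {C, G, J, K, L, P, Q}. Minimal: {J, P, Q}⁺ = {J, P, Q}; {C, P, Q}⁺ = {C, P, Q}; {C, J, Q}⁺ = {C, G, J, K, L, Q}; … — none reach the full schema.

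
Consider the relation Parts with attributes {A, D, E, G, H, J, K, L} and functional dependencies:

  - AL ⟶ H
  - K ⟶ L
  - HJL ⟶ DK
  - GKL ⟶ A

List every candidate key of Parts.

{E, G, J, K}, {A, E, G, J, L}, {E, G, H, J, L}

Attributes E, G, J never appear on any right-hand side, so every candidate key must contain {E, G, J}.
{E, G, J}⁺ = {E, G, J}, which is not all of the schema, so we must add further attributes.
{E, G, J, K}⁺: K→L adds L; GKL→A adds A; AL→H adds H; HJL→DK adds D → {A, D, E, G, H, J, K, L}. Minimal: {G, J, K}⁺ = {A, D, G, H, J, K, L}; {E, J, K}⁺ = {E, J, K, L}; {E, G, K}⁺ = {A, E, G, H, K, L}; … — none reach the full schema.
{A, E, G, J, L}⁺: AL→H adds H; HJL→DK adds D, K → {A, D, E, G, H, J, K, L}. Minimal: {E, G, J, L}⁺ = {E, G, J, L}; {A, G, J, L}⁺ = {A, D, G, H, J, K, L}; {A, E, J, L}⁺ = {A, D, E, H, J, K, L}; … — none reach the full schema.
{E, G, H, J, L}⁺: HJL→DK adds D, K; GKL→A adds A → {A, D, E, G, H, J, K, L}. Minimal: {G, H, J, L}⁺ = {A, D, G, H, J, K, L}; {E, H, J, L}⁺ = {D, E, H, J, K, L}; {E, G, J, L}⁺ = {E, G, J, L}; … — none reach the full schema.
Any other superkey contains one of these as a subset, so there are no further candidate keys.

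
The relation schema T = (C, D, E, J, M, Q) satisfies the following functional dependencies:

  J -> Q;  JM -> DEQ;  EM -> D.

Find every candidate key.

Attributes C, J, M never appear on any right-hand side, so every candidate key must contain {C, J, M}.
{C, J, M}⁺ = {C, D, E, J, M, Q}, which is all of the schema, so {C, J, M} is the only candidate key.

{C, J, M}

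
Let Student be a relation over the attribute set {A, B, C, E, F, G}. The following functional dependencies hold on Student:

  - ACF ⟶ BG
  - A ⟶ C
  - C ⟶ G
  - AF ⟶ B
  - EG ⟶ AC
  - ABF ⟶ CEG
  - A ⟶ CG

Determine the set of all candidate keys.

{A, F}, {C, E, F}, {E, F, G}

Attribute F never appears on the right-hand side of any dependency, so F must belong to every candidate key.
{F}⁺ = {F}, which is not all of the schema, so we must add further attributes.
{A, F}⁺: A→C adds C; C→G adds G; AF→B adds B; ABF→CEG adds E → {A, B, C, E, F, G}. Minimal: {F}⁺ = {F}; {A}⁺ = {A, C, G} — none reach the full schema.
{C, E, F}⁺: C→G adds G; EG→AC adds A; ACF→BG adds B → {A, B, C, E, F, G}. Minimal: {E, F}⁺ = {E, F}; {C, F}⁺ = {C, F, G}; {C, E}⁺ = {A, C, E, G} — none reach the full schema.
{E, F, G}⁺: EG→AC adds A, C; ACF→BG adds B → {A, B, C, E, F, G}. Minimal: {F, G}⁺ = {F, G}; {E, G}⁺ = {A, C, E, G}; {E, F}⁺ = {E, F} — none reach the full schema.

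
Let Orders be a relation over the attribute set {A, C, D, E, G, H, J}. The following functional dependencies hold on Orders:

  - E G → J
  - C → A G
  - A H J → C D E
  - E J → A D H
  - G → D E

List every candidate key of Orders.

{C}⁺: C→AG adds A, G; G→DE adds D, E; EG→J adds J; EJ→ADH adds H → {A, C, D, E, G, H, J}.
{G}⁺: G→DE adds D, E; EG→J adds J; EJ→ADH adds A, H; AHJ→CDE adds C → {A, C, D, E, G, H, J}.
{E, J}⁺: EJ→ADH adds A, D, H; AHJ→CDE adds C; C→AG adds G → {A, C, D, E, G, H, J}. Minimal: {J}⁺ = {J}; {E}⁺ = {E} — none reach the full schema.
{A, H, J}⁺: AHJ→CDE adds C, D, E; C→AG adds G → {A, C, D, E, G, H, J}. Minimal: {H, J}⁺ = {H, J}; {A, J}⁺ = {A, J}; {A, H}⁺ = {A, H} — none reach the full schema.
Any other superkey contains one of these as a subset, so there are no further candidate keys.

C, G, EJ, AHJ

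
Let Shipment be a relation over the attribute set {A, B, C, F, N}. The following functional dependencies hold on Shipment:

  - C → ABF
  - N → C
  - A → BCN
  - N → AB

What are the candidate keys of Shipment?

{A}; {C}; {N}

{A}⁺: A→BCN adds B, C, N; C→ABF adds F → {A, B, C, F, N}.
{C}⁺: C→ABF adds A, B, F; A→BCN adds N → {A, B, C, F, N}.
{N}⁺: N→C adds C; N→AB adds A, B; C→ABF adds F → {A, B, C, F, N}.
Any other superkey contains one of these as a subset, so there are no further candidate keys.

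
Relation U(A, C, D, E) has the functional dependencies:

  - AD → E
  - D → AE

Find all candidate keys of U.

{C, D}

Attributes C, D never appear on any right-hand side, so every candidate key must contain {C, D}.
{C, D}⁺ = {A, C, D, E}, which is all of the schema, so {C, D} is the only candidate key.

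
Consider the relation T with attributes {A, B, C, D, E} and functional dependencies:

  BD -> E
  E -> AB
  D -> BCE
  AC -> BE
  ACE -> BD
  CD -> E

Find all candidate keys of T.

{D}⁺: D→BCE adds B, C, E; E→AB adds A → {A, B, C, D, E}.
{A, C}⁺: AC→BE adds B, E; ACE→BD adds D → {A, B, C, D, E}. Minimal: {C}⁺ = {C}; {A}⁺ = {A} — none reach the full schema.
{C, E}⁺: E→AB adds A, B; ACE→BD adds D → {A, B, C, D, E}. Minimal: {E}⁺ = {A, B, E}; {C}⁺ = {C} — none reach the full schema.
Any other superkey contains one of these as a subset, so there are no further candidate keys.

{D}; {A, C}; {C, E}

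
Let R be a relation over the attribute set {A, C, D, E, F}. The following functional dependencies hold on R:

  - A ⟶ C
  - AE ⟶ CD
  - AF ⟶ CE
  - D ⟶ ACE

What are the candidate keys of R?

{A, F}⁺: A→C adds C; AF→CE adds E; AE→CD adds D → {A, C, D, E, F}.
{D, F}⁺: D→ACE adds A, C, E → {A, C, D, E, F}.

{A, F}; {D, F}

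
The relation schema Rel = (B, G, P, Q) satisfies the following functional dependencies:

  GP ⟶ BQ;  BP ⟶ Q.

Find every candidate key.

Attributes G, P never appear on any right-hand side, so every candidate key must contain {G, P}.
{G, P}⁺ = {B, G, P, Q}, which is all of the schema, so {G, P} is the only candidate key.

GP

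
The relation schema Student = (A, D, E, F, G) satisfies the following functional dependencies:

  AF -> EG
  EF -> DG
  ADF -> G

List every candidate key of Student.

{A, F}

Attributes A, F never appear on any right-hand side, so every candidate key must contain {A, F}.
{A, F}⁺ = {A, D, E, F, G}, which is all of the schema, so {A, F} is the only candidate key.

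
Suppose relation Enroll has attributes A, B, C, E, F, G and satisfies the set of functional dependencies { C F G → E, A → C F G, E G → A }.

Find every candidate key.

Attribute B never appears on the right-hand side of any dependency, so B must belong to every candidate key.
{B}⁺ = {B}, which is not all of the schema, so we must add further attributes.
{A, B}⁺: A→CFG adds C, F, G; CFG→E adds E → {A, B, C, E, F, G}. Minimal: {B}⁺ = {B}; {A}⁺ = {A, C, E, F, G} — none reach the full schema.
{B, E, G}⁺: EG→A adds A; A→CFG adds C, F → {A, B, C, E, F, G}. Minimal: {E, G}⁺ = {A, C, E, F, G}; {B, G}⁺ = {B, G}; {B, E}⁺ = {B, E} — none reach the full schema.
{B, C, F, G}⁺: CFG→E adds E; EG→A adds A → {A, B, C, E, F, G}. Minimal: {C, F, G}⁺ = {A, C, E, F, G}; {B, F, G}⁺ = {B, F, G}; {B, C, G}⁺ = {B, C, G}; … — none reach the full schema.

(A, B), (B, E, G), (B, C, F, G)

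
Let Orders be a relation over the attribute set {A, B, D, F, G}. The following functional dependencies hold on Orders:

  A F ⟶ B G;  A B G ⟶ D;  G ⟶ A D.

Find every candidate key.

Attribute F never appears on the right-hand side of any dependency, so F must belong to every candidate key.
{F}⁺ = {F}, which is not all of the schema, so we must add further attributes.
{A, F}⁺: AF→BG adds B, G; ABG→D adds D → {A, B, D, F, G}. Minimal: {F}⁺ = {F}; {A}⁺ = {A} — none reach the full schema.
{F, G}⁺: G→AD adds A, D; AF→BG adds B → {A, B, D, F, G}. Minimal: {G}⁺ = {A, D, G}; {F}⁺ = {F} — none reach the full schema.
Any other superkey contains one of these as a subset, so there are no further candidate keys.

(A, F); (F, G)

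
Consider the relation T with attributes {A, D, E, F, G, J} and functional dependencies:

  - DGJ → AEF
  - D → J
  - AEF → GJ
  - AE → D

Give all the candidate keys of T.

{D, G}; {A, E, F}; {A, E, G}

{D, G}⁺: D→J adds J; DGJ→AEF adds A, E, F → {A, D, E, F, G, J}.
{A, E, F}⁺: AEF→GJ adds G, J; AE→D adds D → {A, D, E, F, G, J}.
{A, E, G}⁺: AE→D adds D; D→J adds J; DGJ→AEF adds F → {A, D, E, F, G, J}.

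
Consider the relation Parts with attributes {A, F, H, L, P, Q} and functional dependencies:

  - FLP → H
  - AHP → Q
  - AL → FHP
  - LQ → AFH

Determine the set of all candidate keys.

{A, L}; {L, Q}

Attribute L never appears on the right-hand side of any dependency, so L must belong to every candidate key.
{L}⁺ = {L}, which is not all of the schema, so we must add further attributes.
{A, L}⁺: AL→FHP adds F, H, P; AHP→Q adds Q → {A, F, H, L, P, Q}. Minimal: {L}⁺ = {L}; {A}⁺ = {A} — none reach the full schema.
{L, Q}⁺: LQ→AFH adds A, F, H; AL→FHP adds P → {A, F, H, L, P, Q}. Minimal: {Q}⁺ = {Q}; {L}⁺ = {L} — none reach the full schema.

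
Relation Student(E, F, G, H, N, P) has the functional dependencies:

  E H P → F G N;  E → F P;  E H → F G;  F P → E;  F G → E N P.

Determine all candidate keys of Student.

Attribute H never appears on the right-hand side of any dependency, so H must belong to every candidate key.
{H}⁺ = {H}, which is not all of the schema, so we must add further attributes.
{E, H}⁺: E→FP adds F, P; EH→FG adds G; FG→ENP adds N → {E, F, G, H, N, P}.
{F, G, H}⁺: FG→ENP adds E, N, P → {E, F, G, H, N, P}.
{F, H, P}⁺: FP→E adds E; EHP→FGN adds G, N → {E, F, G, H, N, P}.

{E, H}; {F, G, H}; {F, H, P}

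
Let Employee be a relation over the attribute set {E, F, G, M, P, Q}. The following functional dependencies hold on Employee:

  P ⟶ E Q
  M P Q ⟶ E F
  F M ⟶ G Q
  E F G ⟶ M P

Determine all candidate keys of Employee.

{M, P}⁺: P→EQ adds E, Q; MPQ→EF adds F; FM→GQ adds G → {E, F, G, M, P, Q}.
{E, F, G}⁺: EFG→MP adds M, P; P→EQ adds Q → {E, F, G, M, P, Q}.
{E, F, M}⁺: FM→GQ adds G, Q; EFG→MP adds P → {E, F, G, M, P, Q}.
{F, G, P}⁺: P→EQ adds E, Q; EFG→MP adds M → {E, F, G, M, P, Q}.

MP, EFG, EFM, FGP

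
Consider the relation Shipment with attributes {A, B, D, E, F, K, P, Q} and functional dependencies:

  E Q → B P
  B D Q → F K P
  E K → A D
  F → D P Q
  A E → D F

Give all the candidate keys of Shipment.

Attribute E never appears on the right-hand side of any dependency, so E must belong to every candidate key.
{E}⁺ = {E}, which is not all of the schema, so we must add further attributes.
{A, E}⁺: AE→DF adds D, F; F→DPQ adds P, Q; EQ→BP adds B; BDQ→FKP adds K → {A, B, D, E, F, K, P, Q}. Minimal: {E}⁺ = {E}; {A}⁺ = {A} — none reach the full schema.
{E, F}⁺: F→DPQ adds D, P, Q; EQ→BP adds B; BDQ→FKP adds K; EK→AD adds A → {A, B, D, E, F, K, P, Q}. Minimal: {F}⁺ = {D, F, P, Q}; {E}⁺ = {E} — none reach the full schema.
{E, K}⁺: EK→AD adds A, D; AE→DF adds F; F→DPQ adds P, Q; EQ→BP adds B → {A, B, D, E, F, K, P, Q}. Minimal: {K}⁺ = {K}; {E}⁺ = {E} — none reach the full schema.
{D, E, Q}⁺: EQ→BP adds B, P; BDQ→FKP adds F, K; EK→AD adds A → {A, B, D, E, F, K, P, Q}. Minimal: {E, Q}⁺ = {B, E, P, Q}; {D, Q}⁺ = {D, Q}; {D, E}⁺ = {D, E} — none reach the full schema.

{A, E}, {E, F}, {E, K}, {D, E, Q}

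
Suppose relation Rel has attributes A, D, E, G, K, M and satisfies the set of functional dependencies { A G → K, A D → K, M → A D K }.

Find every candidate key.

{E, G, M}

Attributes E, G, M never appear on any right-hand side, so every candidate key must contain {E, G, M}.
{E, G, M}⁺ = {A, D, E, G, K, M}, which is all of the schema, so {E, G, M} is the only candidate key.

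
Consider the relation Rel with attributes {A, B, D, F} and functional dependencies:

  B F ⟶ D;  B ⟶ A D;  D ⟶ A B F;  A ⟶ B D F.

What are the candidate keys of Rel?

{A}⁺: A→BDF adds B, D, F → {A, B, D, F}.
{B}⁺: B→AD adds A, D; D→ABF adds F → {A, B, D, F}.
{D}⁺: D→ABF adds A, B, F → {A, B, D, F}.

{A}, {B}, {D}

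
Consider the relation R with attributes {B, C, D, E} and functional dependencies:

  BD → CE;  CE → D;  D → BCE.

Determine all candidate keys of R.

{D}⁺: D→BCE adds B, C, E → {B, C, D, E}.
{C, E}⁺: CE→D adds D; D→BCE adds B → {B, C, D, E}. Minimal: {E}⁺ = {E}; {C}⁺ = {C} — none reach the full schema.
Any other superkey contains one of these as a subset, so there are no further candidate keys.

{D}, {C, E}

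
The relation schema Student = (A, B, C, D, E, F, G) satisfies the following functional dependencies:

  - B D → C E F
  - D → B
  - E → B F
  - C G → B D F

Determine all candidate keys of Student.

ACG, ADG

Attributes A, G never appear on any right-hand side, so every candidate key must contain {A, G}.
{A, G}⁺ = {A, G}, which is not all of the schema, so we must add further attributes.
{A, C, G}⁺: CG→BDF adds B, D, F; BD→CEF adds E → {A, B, C, D, E, F, G}.
{A, D, G}⁺: D→B adds B; BD→CEF adds C, E, F → {A, B, C, D, E, F, G}.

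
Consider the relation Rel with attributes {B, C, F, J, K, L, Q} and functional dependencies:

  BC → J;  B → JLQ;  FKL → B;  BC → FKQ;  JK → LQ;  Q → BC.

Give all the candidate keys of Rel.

{B}, {Q}, {J, K}, {F, K, L}

{B}⁺: B→JLQ adds J, L, Q; Q→BC adds C; BC→FKQ adds F, K → {B, C, F, J, K, L, Q}.
{Q}⁺: Q→BC adds B, C; BC→J adds J; B→JLQ adds L; BC→FKQ adds F, K → {B, C, F, J, K, L, Q}.
{J, K}⁺: JK→LQ adds L, Q; Q→BC adds B, C; BC→FKQ adds F → {B, C, F, J, K, L, Q}. Minimal: {K}⁺ = {K}; {J}⁺ = {J} — none reach the full schema.
{F, K, L}⁺: FKL→B adds B; B→JLQ adds J, Q; Q→BC adds C → {B, C, F, J, K, L, Q}. Minimal: {K, L}⁺ = {K, L}; {F, L}⁺ = {F, L}; {F, K}⁺ = {F, K} — none reach the full schema.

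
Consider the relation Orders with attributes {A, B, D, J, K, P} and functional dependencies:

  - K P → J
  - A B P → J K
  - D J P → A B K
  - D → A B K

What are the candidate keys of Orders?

Attributes D, P never appear on any right-hand side, so every candidate key must contain {D, P}.
{D, P}⁺ = {A, B, D, J, K, P}, which is all of the schema, so {D, P} is the only candidate key.

{D, P}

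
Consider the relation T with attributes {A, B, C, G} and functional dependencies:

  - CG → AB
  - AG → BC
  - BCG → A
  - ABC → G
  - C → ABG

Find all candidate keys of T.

{C}⁺: C→ABG adds A, B, G → {A, B, C, G}.
{A, G}⁺: AG→BC adds B, C → {A, B, C, G}. Minimal: {G}⁺ = {G}; {A}⁺ = {A} — none reach the full schema.

{C}, {A, G}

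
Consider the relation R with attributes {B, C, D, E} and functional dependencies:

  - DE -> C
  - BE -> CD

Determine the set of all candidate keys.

(B, E)

{B, E}⁺: BE→CD adds C, D → {B, C, D, E}. Minimal: {E}⁺ = {E}; {B}⁺ = {B} — none reach the full schema.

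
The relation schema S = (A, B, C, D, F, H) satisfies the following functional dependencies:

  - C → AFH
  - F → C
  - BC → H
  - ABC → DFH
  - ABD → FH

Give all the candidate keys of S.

Attribute B never appears on the right-hand side of any dependency, so B must belong to every candidate key.
{B}⁺ = {B}, which is not all of the schema, so we must add further attributes.
{B, C}⁺: C→AFH adds A, F, H; ABC→DFH adds D → {A, B, C, D, F, H}. Minimal: {C}⁺ = {A, C, F, H}; {B}⁺ = {B} — none reach the full schema.
{B, F}⁺: F→C adds C; BC→H adds H; C→AFH adds A; ABC→DFH adds D → {A, B, C, D, F, H}. Minimal: {F}⁺ = {A, C, F, H}; {B}⁺ = {B} — none reach the full schema.
{A, B, D}⁺: ABD→FH adds F, H; F→C adds C → {A, B, C, D, F, H}. Minimal: {B, D}⁺ = {B, D}; {A, D}⁺ = {A, D}; {A, B}⁺ = {A, B} — none reach the full schema.

BC, BF, ABD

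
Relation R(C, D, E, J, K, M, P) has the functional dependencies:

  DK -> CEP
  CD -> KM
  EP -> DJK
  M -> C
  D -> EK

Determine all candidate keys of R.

{D}⁺: D→EK adds E, K; DK→CEP adds C, P; CD→KM adds M; EP→DJK adds J → {C, D, E, J, K, M, P}.
{E, P}⁺: EP→DJK adds D, J, K; DK→CEP adds C; CD→KM adds M → {C, D, E, J, K, M, P}. Minimal: {P}⁺ = {P}; {E}⁺ = {E} — none reach the full schema.
Any other superkey contains one of these as a subset, so there are no further candidate keys.

(D), (E, P)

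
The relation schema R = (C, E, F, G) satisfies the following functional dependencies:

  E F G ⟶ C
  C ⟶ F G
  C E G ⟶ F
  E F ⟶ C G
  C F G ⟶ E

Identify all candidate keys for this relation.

{C}⁺: C→FG adds F, G; CFG→E adds E → {C, E, F, G}.
{E, F}⁺: EF→CG adds C, G → {C, E, F, G}. Minimal: {F}⁺ = {F}; {E}⁺ = {E} — none reach the full schema.

{C}; {E, F}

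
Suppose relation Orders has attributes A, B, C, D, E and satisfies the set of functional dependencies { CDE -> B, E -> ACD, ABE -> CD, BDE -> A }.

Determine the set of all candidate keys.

Attribute E never appears on the right-hand side of any dependency, so E must belong to every candidate key.
{E}⁺ = {A, B, C, D, E}, which is all of the schema, so {E} is the only candidate key.

(E)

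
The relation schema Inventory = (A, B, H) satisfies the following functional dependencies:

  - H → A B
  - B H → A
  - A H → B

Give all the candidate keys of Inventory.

{H}

Attribute H never appears on the right-hand side of any dependency, so H must belong to every candidate key.
{H}⁺ = {A, B, H}, which is all of the schema, so {H} is the only candidate key.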